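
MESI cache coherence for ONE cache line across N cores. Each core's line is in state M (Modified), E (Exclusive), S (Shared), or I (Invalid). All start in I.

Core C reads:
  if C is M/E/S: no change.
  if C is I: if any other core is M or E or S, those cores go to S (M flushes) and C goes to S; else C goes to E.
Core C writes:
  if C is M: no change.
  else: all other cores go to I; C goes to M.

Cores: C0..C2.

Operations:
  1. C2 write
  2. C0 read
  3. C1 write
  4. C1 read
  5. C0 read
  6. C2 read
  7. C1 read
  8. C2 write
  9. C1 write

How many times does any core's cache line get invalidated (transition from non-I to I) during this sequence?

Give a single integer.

Op 1: C2 write [C2 write: invalidate none -> C2=M] -> [I,I,M] (invalidations this op: 0; running total: 0)
Op 2: C0 read [C0 read from I: others=['C2=M'] -> C0=S, others downsized to S] -> [S,I,S] (invalidations this op: 0; running total: 0)
Op 3: C1 write [C1 write: invalidate ['C0=S', 'C2=S'] -> C1=M] -> [I,M,I] (invalidations this op: 2; running total: 2)
Op 4: C1 read [C1 read: already in M, no change] -> [I,M,I] (invalidations this op: 0; running total: 2)
Op 5: C0 read [C0 read from I: others=['C1=M'] -> C0=S, others downsized to S] -> [S,S,I] (invalidations this op: 0; running total: 2)
Op 6: C2 read [C2 read from I: others=['C0=S', 'C1=S'] -> C2=S, others downsized to S] -> [S,S,S] (invalidations this op: 0; running total: 2)
Op 7: C1 read [C1 read: already in S, no change] -> [S,S,S] (invalidations this op: 0; running total: 2)
Op 8: C2 write [C2 write: invalidate ['C0=S', 'C1=S'] -> C2=M] -> [I,I,M] (invalidations this op: 2; running total: 4)
Op 9: C1 write [C1 write: invalidate ['C2=M'] -> C1=M] -> [I,M,I] (invalidations this op: 1; running total: 5)

Answer: 5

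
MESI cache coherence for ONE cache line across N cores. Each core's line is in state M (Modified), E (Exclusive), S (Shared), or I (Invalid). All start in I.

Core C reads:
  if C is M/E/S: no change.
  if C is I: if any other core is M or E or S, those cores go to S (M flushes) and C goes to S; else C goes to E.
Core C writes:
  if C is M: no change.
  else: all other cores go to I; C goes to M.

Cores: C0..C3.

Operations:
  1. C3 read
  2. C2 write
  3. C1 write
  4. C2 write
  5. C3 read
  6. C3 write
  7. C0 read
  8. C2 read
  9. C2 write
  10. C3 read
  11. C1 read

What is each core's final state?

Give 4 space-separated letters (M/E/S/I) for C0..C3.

Op 1: C3 read [C3 read from I: no other sharers -> C3=E (exclusive)] -> [I,I,I,E]
Op 2: C2 write [C2 write: invalidate ['C3=E'] -> C2=M] -> [I,I,M,I]
Op 3: C1 write [C1 write: invalidate ['C2=M'] -> C1=M] -> [I,M,I,I]
Op 4: C2 write [C2 write: invalidate ['C1=M'] -> C2=M] -> [I,I,M,I]
Op 5: C3 read [C3 read from I: others=['C2=M'] -> C3=S, others downsized to S] -> [I,I,S,S]
Op 6: C3 write [C3 write: invalidate ['C2=S'] -> C3=M] -> [I,I,I,M]
Op 7: C0 read [C0 read from I: others=['C3=M'] -> C0=S, others downsized to S] -> [S,I,I,S]
Op 8: C2 read [C2 read from I: others=['C0=S', 'C3=S'] -> C2=S, others downsized to S] -> [S,I,S,S]
Op 9: C2 write [C2 write: invalidate ['C0=S', 'C3=S'] -> C2=M] -> [I,I,M,I]
Op 10: C3 read [C3 read from I: others=['C2=M'] -> C3=S, others downsized to S] -> [I,I,S,S]
Op 11: C1 read [C1 read from I: others=['C2=S', 'C3=S'] -> C1=S, others downsized to S] -> [I,S,S,S]

Answer: I S S S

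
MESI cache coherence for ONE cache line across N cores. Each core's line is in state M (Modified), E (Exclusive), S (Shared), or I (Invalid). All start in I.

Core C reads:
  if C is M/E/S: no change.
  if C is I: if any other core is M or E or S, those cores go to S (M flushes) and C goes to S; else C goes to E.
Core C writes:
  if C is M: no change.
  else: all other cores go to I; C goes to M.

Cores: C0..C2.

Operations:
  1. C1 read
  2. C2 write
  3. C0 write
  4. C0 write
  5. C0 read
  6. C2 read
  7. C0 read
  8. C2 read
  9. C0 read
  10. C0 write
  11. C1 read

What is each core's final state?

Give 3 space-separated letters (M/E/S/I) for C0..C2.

Answer: S S I

Derivation:
Op 1: C1 read [C1 read from I: no other sharers -> C1=E (exclusive)] -> [I,E,I]
Op 2: C2 write [C2 write: invalidate ['C1=E'] -> C2=M] -> [I,I,M]
Op 3: C0 write [C0 write: invalidate ['C2=M'] -> C0=M] -> [M,I,I]
Op 4: C0 write [C0 write: already M (modified), no change] -> [M,I,I]
Op 5: C0 read [C0 read: already in M, no change] -> [M,I,I]
Op 6: C2 read [C2 read from I: others=['C0=M'] -> C2=S, others downsized to S] -> [S,I,S]
Op 7: C0 read [C0 read: already in S, no change] -> [S,I,S]
Op 8: C2 read [C2 read: already in S, no change] -> [S,I,S]
Op 9: C0 read [C0 read: already in S, no change] -> [S,I,S]
Op 10: C0 write [C0 write: invalidate ['C2=S'] -> C0=M] -> [M,I,I]
Op 11: C1 read [C1 read from I: others=['C0=M'] -> C1=S, others downsized to S] -> [S,S,I]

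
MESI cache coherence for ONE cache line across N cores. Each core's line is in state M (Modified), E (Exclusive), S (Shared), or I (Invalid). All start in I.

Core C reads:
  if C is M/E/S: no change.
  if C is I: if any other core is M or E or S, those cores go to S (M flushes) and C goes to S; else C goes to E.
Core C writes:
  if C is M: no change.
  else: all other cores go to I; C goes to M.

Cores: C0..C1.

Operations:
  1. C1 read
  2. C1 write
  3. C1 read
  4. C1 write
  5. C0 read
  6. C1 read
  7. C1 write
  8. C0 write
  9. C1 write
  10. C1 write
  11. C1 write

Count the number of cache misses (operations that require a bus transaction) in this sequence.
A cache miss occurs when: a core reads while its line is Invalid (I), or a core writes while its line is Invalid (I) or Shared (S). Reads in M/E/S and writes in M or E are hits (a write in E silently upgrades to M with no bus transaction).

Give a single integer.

Op 1: C1 read [C1 read from I: no other sharers -> C1=E (exclusive)] -> [I,E] [MISS #1: read from I]
Op 2: C1 write [C1 write: invalidate none -> C1=M] -> [I,M] [hit: write from E is a silent E->M upgrade, no bus transaction]
Op 3: C1 read [C1 read: already in M, no change] -> [I,M] [hit: read from M]
Op 4: C1 write [C1 write: already M (modified), no change] -> [I,M] [hit: write from M]
Op 5: C0 read [C0 read from I: others=['C1=M'] -> C0=S, others downsized to S] -> [S,S] [MISS #2: read from I]
Op 6: C1 read [C1 read: already in S, no change] -> [S,S] [hit: read from S]
Op 7: C1 write [C1 write: invalidate ['C0=S'] -> C1=M] -> [I,M] [MISS #3: write from S]
Op 8: C0 write [C0 write: invalidate ['C1=M'] -> C0=M] -> [M,I] [MISS #4: write from I]
Op 9: C1 write [C1 write: invalidate ['C0=M'] -> C1=M] -> [I,M] [MISS #5: write from I]
Op 10: C1 write [C1 write: already M (modified), no change] -> [I,M] [hit: write from M]
Op 11: C1 write [C1 write: already M (modified), no change] -> [I,M] [hit: write from M]

Answer: 5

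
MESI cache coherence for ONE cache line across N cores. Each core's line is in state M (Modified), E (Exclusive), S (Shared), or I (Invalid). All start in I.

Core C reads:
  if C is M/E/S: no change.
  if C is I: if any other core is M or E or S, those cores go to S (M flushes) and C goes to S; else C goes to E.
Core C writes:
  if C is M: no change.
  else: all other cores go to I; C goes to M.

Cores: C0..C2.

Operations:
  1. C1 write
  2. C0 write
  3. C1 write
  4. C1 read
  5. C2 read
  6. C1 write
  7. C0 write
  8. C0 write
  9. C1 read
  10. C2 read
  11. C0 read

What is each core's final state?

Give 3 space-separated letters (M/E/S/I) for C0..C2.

Answer: S S S

Derivation:
Op 1: C1 write [C1 write: invalidate none -> C1=M] -> [I,M,I]
Op 2: C0 write [C0 write: invalidate ['C1=M'] -> C0=M] -> [M,I,I]
Op 3: C1 write [C1 write: invalidate ['C0=M'] -> C1=M] -> [I,M,I]
Op 4: C1 read [C1 read: already in M, no change] -> [I,M,I]
Op 5: C2 read [C2 read from I: others=['C1=M'] -> C2=S, others downsized to S] -> [I,S,S]
Op 6: C1 write [C1 write: invalidate ['C2=S'] -> C1=M] -> [I,M,I]
Op 7: C0 write [C0 write: invalidate ['C1=M'] -> C0=M] -> [M,I,I]
Op 8: C0 write [C0 write: already M (modified), no change] -> [M,I,I]
Op 9: C1 read [C1 read from I: others=['C0=M'] -> C1=S, others downsized to S] -> [S,S,I]
Op 10: C2 read [C2 read from I: others=['C0=S', 'C1=S'] -> C2=S, others downsized to S] -> [S,S,S]
Op 11: C0 read [C0 read: already in S, no change] -> [S,S,S]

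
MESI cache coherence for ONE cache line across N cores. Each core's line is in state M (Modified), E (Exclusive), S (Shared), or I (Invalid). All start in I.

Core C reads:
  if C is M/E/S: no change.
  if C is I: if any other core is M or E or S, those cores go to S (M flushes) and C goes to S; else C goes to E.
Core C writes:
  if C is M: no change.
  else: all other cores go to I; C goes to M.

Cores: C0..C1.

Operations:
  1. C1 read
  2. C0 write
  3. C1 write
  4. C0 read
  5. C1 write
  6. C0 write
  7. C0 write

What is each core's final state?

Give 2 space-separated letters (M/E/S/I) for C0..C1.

Op 1: C1 read [C1 read from I: no other sharers -> C1=E (exclusive)] -> [I,E]
Op 2: C0 write [C0 write: invalidate ['C1=E'] -> C0=M] -> [M,I]
Op 3: C1 write [C1 write: invalidate ['C0=M'] -> C1=M] -> [I,M]
Op 4: C0 read [C0 read from I: others=['C1=M'] -> C0=S, others downsized to S] -> [S,S]
Op 5: C1 write [C1 write: invalidate ['C0=S'] -> C1=M] -> [I,M]
Op 6: C0 write [C0 write: invalidate ['C1=M'] -> C0=M] -> [M,I]
Op 7: C0 write [C0 write: already M (modified), no change] -> [M,I]

Answer: M I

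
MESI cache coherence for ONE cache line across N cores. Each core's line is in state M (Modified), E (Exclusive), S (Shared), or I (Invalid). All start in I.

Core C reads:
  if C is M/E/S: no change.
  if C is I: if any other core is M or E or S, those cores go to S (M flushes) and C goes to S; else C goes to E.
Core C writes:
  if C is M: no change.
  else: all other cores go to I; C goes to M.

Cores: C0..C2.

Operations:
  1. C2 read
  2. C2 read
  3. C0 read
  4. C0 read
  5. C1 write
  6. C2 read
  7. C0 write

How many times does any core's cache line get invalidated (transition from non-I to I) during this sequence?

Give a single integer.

Answer: 4

Derivation:
Op 1: C2 read [C2 read from I: no other sharers -> C2=E (exclusive)] -> [I,I,E] (invalidations this op: 0; running total: 0)
Op 2: C2 read [C2 read: already in E, no change] -> [I,I,E] (invalidations this op: 0; running total: 0)
Op 3: C0 read [C0 read from I: others=['C2=E'] -> C0=S, others downsized to S] -> [S,I,S] (invalidations this op: 0; running total: 0)
Op 4: C0 read [C0 read: already in S, no change] -> [S,I,S] (invalidations this op: 0; running total: 0)
Op 5: C1 write [C1 write: invalidate ['C0=S', 'C2=S'] -> C1=M] -> [I,M,I] (invalidations this op: 2; running total: 2)
Op 6: C2 read [C2 read from I: others=['C1=M'] -> C2=S, others downsized to S] -> [I,S,S] (invalidations this op: 0; running total: 2)
Op 7: C0 write [C0 write: invalidate ['C1=S', 'C2=S'] -> C0=M] -> [M,I,I] (invalidations this op: 2; running total: 4)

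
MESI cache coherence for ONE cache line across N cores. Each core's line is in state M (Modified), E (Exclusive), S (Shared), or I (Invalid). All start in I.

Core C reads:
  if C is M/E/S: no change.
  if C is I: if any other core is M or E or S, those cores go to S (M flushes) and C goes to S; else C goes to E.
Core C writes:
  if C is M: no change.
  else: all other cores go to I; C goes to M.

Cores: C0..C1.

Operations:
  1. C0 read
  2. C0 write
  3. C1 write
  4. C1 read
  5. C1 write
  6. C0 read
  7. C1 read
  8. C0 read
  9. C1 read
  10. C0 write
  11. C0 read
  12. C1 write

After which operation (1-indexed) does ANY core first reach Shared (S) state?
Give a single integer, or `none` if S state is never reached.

Op 1: C0 read [C0 read from I: no other sharers -> C0=E (exclusive)] -> [E,I]
Op 2: C0 write [C0 write: invalidate none -> C0=M] -> [M,I]
Op 3: C1 write [C1 write: invalidate ['C0=M'] -> C1=M] -> [I,M]
Op 4: C1 read [C1 read: already in M, no change] -> [I,M]
Op 5: C1 write [C1 write: already M (modified), no change] -> [I,M]
Op 6: C0 read [C0 read from I: others=['C1=M'] -> C0=S, others downsized to S] -> [S,S]
  -> First S state at op 6; remaining ops need not be traced.

Answer: 6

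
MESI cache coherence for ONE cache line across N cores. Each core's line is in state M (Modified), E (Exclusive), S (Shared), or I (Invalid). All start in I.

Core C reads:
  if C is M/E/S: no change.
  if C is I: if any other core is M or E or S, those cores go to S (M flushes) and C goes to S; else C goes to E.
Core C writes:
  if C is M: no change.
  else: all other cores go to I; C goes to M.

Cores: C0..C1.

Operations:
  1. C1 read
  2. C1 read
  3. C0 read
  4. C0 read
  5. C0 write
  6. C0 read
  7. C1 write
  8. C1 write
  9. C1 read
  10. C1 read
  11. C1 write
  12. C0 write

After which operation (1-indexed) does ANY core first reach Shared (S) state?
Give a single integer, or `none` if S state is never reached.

Answer: 3

Derivation:
Op 1: C1 read [C1 read from I: no other sharers -> C1=E (exclusive)] -> [I,E]
Op 2: C1 read [C1 read: already in E, no change] -> [I,E]
Op 3: C0 read [C0 read from I: others=['C1=E'] -> C0=S, others downsized to S] -> [S,S]
  -> First S state at op 3; remaining ops need not be traced.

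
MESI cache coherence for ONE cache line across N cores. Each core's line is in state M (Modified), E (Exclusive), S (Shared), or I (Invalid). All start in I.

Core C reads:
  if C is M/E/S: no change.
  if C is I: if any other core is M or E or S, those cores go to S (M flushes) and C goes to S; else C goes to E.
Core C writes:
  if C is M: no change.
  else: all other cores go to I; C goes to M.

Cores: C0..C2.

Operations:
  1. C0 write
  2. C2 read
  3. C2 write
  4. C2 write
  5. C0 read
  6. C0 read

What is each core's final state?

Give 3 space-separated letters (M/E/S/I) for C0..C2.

Answer: S I S

Derivation:
Op 1: C0 write [C0 write: invalidate none -> C0=M] -> [M,I,I]
Op 2: C2 read [C2 read from I: others=['C0=M'] -> C2=S, others downsized to S] -> [S,I,S]
Op 3: C2 write [C2 write: invalidate ['C0=S'] -> C2=M] -> [I,I,M]
Op 4: C2 write [C2 write: already M (modified), no change] -> [I,I,M]
Op 5: C0 read [C0 read from I: others=['C2=M'] -> C0=S, others downsized to S] -> [S,I,S]
Op 6: C0 read [C0 read: already in S, no change] -> [S,I,S]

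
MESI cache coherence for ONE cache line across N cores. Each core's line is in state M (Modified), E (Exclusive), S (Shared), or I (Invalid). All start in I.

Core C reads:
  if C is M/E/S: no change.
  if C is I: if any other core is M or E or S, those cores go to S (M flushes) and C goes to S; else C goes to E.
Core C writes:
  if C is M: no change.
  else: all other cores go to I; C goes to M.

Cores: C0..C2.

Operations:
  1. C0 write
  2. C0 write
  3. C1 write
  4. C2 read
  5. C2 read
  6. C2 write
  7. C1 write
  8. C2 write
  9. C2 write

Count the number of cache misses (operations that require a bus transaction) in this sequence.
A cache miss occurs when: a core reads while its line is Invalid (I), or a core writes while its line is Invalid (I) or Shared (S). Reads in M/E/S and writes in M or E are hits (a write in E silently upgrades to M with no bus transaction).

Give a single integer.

Answer: 6

Derivation:
Op 1: C0 write [C0 write: invalidate none -> C0=M] -> [M,I,I] [MISS #1: write from I]
Op 2: C0 write [C0 write: already M (modified), no change] -> [M,I,I] [hit: write from M]
Op 3: C1 write [C1 write: invalidate ['C0=M'] -> C1=M] -> [I,M,I] [MISS #2: write from I]
Op 4: C2 read [C2 read from I: others=['C1=M'] -> C2=S, others downsized to S] -> [I,S,S] [MISS #3: read from I]
Op 5: C2 read [C2 read: already in S, no change] -> [I,S,S] [hit: read from S]
Op 6: C2 write [C2 write: invalidate ['C1=S'] -> C2=M] -> [I,I,M] [MISS #4: write from S]
Op 7: C1 write [C1 write: invalidate ['C2=M'] -> C1=M] -> [I,M,I] [MISS #5: write from I]
Op 8: C2 write [C2 write: invalidate ['C1=M'] -> C2=M] -> [I,I,M] [MISS #6: write from I]
Op 9: C2 write [C2 write: already M (modified), no change] -> [I,I,M] [hit: write from M]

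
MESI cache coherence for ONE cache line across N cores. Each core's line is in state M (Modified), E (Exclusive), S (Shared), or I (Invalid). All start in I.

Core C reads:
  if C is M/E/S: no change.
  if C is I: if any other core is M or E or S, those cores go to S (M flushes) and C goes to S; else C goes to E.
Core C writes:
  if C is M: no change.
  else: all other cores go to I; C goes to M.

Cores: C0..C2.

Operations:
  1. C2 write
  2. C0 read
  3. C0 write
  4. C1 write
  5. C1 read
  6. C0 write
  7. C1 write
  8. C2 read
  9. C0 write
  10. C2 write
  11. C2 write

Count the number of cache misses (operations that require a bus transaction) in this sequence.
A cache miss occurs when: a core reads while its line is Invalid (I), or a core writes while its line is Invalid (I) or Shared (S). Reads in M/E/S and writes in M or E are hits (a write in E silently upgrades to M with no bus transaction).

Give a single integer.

Op 1: C2 write [C2 write: invalidate none -> C2=M] -> [I,I,M] [MISS #1: write from I]
Op 2: C0 read [C0 read from I: others=['C2=M'] -> C0=S, others downsized to S] -> [S,I,S] [MISS #2: read from I]
Op 3: C0 write [C0 write: invalidate ['C2=S'] -> C0=M] -> [M,I,I] [MISS #3: write from S]
Op 4: C1 write [C1 write: invalidate ['C0=M'] -> C1=M] -> [I,M,I] [MISS #4: write from I]
Op 5: C1 read [C1 read: already in M, no change] -> [I,M,I] [hit: read from M]
Op 6: C0 write [C0 write: invalidate ['C1=M'] -> C0=M] -> [M,I,I] [MISS #5: write from I]
Op 7: C1 write [C1 write: invalidate ['C0=M'] -> C1=M] -> [I,M,I] [MISS #6: write from I]
Op 8: C2 read [C2 read from I: others=['C1=M'] -> C2=S, others downsized to S] -> [I,S,S] [MISS #7: read from I]
Op 9: C0 write [C0 write: invalidate ['C1=S', 'C2=S'] -> C0=M] -> [M,I,I] [MISS #8: write from I]
Op 10: C2 write [C2 write: invalidate ['C0=M'] -> C2=M] -> [I,I,M] [MISS #9: write from I]
Op 11: C2 write [C2 write: already M (modified), no change] -> [I,I,M] [hit: write from M]

Answer: 9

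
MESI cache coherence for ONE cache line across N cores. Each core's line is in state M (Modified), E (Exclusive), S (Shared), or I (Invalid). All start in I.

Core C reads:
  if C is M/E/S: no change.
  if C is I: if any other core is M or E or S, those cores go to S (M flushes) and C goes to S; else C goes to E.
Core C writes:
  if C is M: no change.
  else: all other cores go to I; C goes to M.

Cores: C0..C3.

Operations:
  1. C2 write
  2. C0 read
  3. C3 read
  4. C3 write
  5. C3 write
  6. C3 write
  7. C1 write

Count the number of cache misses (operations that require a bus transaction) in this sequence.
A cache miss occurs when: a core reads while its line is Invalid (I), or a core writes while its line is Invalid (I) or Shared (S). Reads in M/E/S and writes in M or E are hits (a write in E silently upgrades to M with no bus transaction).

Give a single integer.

Op 1: C2 write [C2 write: invalidate none -> C2=M] -> [I,I,M,I] [MISS #1: write from I]
Op 2: C0 read [C0 read from I: others=['C2=M'] -> C0=S, others downsized to S] -> [S,I,S,I] [MISS #2: read from I]
Op 3: C3 read [C3 read from I: others=['C0=S', 'C2=S'] -> C3=S, others downsized to S] -> [S,I,S,S] [MISS #3: read from I]
Op 4: C3 write [C3 write: invalidate ['C0=S', 'C2=S'] -> C3=M] -> [I,I,I,M] [MISS #4: write from S]
Op 5: C3 write [C3 write: already M (modified), no change] -> [I,I,I,M] [hit: write from M]
Op 6: C3 write [C3 write: already M (modified), no change] -> [I,I,I,M] [hit: write from M]
Op 7: C1 write [C1 write: invalidate ['C3=M'] -> C1=M] -> [I,M,I,I] [MISS #5: write from I]

Answer: 5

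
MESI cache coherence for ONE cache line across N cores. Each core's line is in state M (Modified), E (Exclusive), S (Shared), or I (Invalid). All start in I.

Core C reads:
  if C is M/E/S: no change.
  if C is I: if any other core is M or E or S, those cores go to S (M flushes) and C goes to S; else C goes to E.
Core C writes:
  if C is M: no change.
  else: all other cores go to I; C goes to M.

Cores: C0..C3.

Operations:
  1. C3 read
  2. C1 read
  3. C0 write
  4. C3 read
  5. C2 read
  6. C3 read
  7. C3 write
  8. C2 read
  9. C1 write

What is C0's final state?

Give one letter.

Answer: I

Derivation:
Op 1: C3 read [C3 read from I: no other sharers -> C3=E (exclusive)] -> [I,I,I,E]
Op 2: C1 read [C1 read from I: others=['C3=E'] -> C1=S, others downsized to S] -> [I,S,I,S]
Op 3: C0 write [C0 write: invalidate ['C1=S', 'C3=S'] -> C0=M] -> [M,I,I,I]
Op 4: C3 read [C3 read from I: others=['C0=M'] -> C3=S, others downsized to S] -> [S,I,I,S]
Op 5: C2 read [C2 read from I: others=['C0=S', 'C3=S'] -> C2=S, others downsized to S] -> [S,I,S,S]
Op 6: C3 read [C3 read: already in S, no change] -> [S,I,S,S]
Op 7: C3 write [C3 write: invalidate ['C0=S', 'C2=S'] -> C3=M] -> [I,I,I,M]
Op 8: C2 read [C2 read from I: others=['C3=M'] -> C2=S, others downsized to S] -> [I,I,S,S]
Op 9: C1 write [C1 write: invalidate ['C2=S', 'C3=S'] -> C1=M] -> [I,M,I,I]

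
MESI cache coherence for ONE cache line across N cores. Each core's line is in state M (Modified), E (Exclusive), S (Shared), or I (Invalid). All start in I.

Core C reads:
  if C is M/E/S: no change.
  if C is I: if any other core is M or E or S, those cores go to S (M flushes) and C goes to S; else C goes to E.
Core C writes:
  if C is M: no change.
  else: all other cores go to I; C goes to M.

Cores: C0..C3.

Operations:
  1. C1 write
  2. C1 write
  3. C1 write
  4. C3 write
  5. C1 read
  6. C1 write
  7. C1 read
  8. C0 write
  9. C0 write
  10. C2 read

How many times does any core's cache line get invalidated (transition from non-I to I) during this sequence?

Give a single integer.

Answer: 3

Derivation:
Op 1: C1 write [C1 write: invalidate none -> C1=M] -> [I,M,I,I] (invalidations this op: 0; running total: 0)
Op 2: C1 write [C1 write: already M (modified), no change] -> [I,M,I,I] (invalidations this op: 0; running total: 0)
Op 3: C1 write [C1 write: already M (modified), no change] -> [I,M,I,I] (invalidations this op: 0; running total: 0)
Op 4: C3 write [C3 write: invalidate ['C1=M'] -> C3=M] -> [I,I,I,M] (invalidations this op: 1; running total: 1)
Op 5: C1 read [C1 read from I: others=['C3=M'] -> C1=S, others downsized to S] -> [I,S,I,S] (invalidations this op: 0; running total: 1)
Op 6: C1 write [C1 write: invalidate ['C3=S'] -> C1=M] -> [I,M,I,I] (invalidations this op: 1; running total: 2)
Op 7: C1 read [C1 read: already in M, no change] -> [I,M,I,I] (invalidations this op: 0; running total: 2)
Op 8: C0 write [C0 write: invalidate ['C1=M'] -> C0=M] -> [M,I,I,I] (invalidations this op: 1; running total: 3)
Op 9: C0 write [C0 write: already M (modified), no change] -> [M,I,I,I] (invalidations this op: 0; running total: 3)
Op 10: C2 read [C2 read from I: others=['C0=M'] -> C2=S, others downsized to S] -> [S,I,S,I] (invalidations this op: 0; running total: 3)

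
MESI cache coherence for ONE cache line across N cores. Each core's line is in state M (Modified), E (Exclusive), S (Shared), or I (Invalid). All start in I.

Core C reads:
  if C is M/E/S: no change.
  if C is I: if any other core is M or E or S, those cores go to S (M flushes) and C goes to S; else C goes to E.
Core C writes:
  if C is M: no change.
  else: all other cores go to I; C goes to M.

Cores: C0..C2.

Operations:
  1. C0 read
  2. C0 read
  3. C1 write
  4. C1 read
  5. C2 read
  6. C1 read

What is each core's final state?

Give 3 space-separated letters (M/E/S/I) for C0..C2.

Op 1: C0 read [C0 read from I: no other sharers -> C0=E (exclusive)] -> [E,I,I]
Op 2: C0 read [C0 read: already in E, no change] -> [E,I,I]
Op 3: C1 write [C1 write: invalidate ['C0=E'] -> C1=M] -> [I,M,I]
Op 4: C1 read [C1 read: already in M, no change] -> [I,M,I]
Op 5: C2 read [C2 read from I: others=['C1=M'] -> C2=S, others downsized to S] -> [I,S,S]
Op 6: C1 read [C1 read: already in S, no change] -> [I,S,S]

Answer: I S S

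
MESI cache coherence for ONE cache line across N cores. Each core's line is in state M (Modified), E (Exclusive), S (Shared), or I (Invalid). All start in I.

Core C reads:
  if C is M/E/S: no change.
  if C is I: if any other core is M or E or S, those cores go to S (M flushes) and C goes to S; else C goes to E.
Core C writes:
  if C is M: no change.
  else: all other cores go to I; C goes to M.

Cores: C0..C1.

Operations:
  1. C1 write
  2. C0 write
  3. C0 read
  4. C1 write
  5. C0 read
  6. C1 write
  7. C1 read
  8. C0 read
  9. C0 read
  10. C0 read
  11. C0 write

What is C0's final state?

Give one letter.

Op 1: C1 write [C1 write: invalidate none -> C1=M] -> [I,M]
Op 2: C0 write [C0 write: invalidate ['C1=M'] -> C0=M] -> [M,I]
Op 3: C0 read [C0 read: already in M, no change] -> [M,I]
Op 4: C1 write [C1 write: invalidate ['C0=M'] -> C1=M] -> [I,M]
Op 5: C0 read [C0 read from I: others=['C1=M'] -> C0=S, others downsized to S] -> [S,S]
Op 6: C1 write [C1 write: invalidate ['C0=S'] -> C1=M] -> [I,M]
Op 7: C1 read [C1 read: already in M, no change] -> [I,M]
Op 8: C0 read [C0 read from I: others=['C1=M'] -> C0=S, others downsized to S] -> [S,S]
Op 9: C0 read [C0 read: already in S, no change] -> [S,S]
Op 10: C0 read [C0 read: already in S, no change] -> [S,S]
Op 11: C0 write [C0 write: invalidate ['C1=S'] -> C0=M] -> [M,I]

Answer: M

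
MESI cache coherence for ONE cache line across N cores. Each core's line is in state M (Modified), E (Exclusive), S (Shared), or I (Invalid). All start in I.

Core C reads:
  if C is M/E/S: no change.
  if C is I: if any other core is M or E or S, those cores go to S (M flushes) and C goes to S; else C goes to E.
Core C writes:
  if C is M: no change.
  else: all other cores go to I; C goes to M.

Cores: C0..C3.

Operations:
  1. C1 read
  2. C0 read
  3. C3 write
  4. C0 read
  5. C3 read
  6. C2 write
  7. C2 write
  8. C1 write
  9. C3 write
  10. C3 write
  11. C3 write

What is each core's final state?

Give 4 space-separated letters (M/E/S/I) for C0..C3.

Answer: I I I M

Derivation:
Op 1: C1 read [C1 read from I: no other sharers -> C1=E (exclusive)] -> [I,E,I,I]
Op 2: C0 read [C0 read from I: others=['C1=E'] -> C0=S, others downsized to S] -> [S,S,I,I]
Op 3: C3 write [C3 write: invalidate ['C0=S', 'C1=S'] -> C3=M] -> [I,I,I,M]
Op 4: C0 read [C0 read from I: others=['C3=M'] -> C0=S, others downsized to S] -> [S,I,I,S]
Op 5: C3 read [C3 read: already in S, no change] -> [S,I,I,S]
Op 6: C2 write [C2 write: invalidate ['C0=S', 'C3=S'] -> C2=M] -> [I,I,M,I]
Op 7: C2 write [C2 write: already M (modified), no change] -> [I,I,M,I]
Op 8: C1 write [C1 write: invalidate ['C2=M'] -> C1=M] -> [I,M,I,I]
Op 9: C3 write [C3 write: invalidate ['C1=M'] -> C3=M] -> [I,I,I,M]
Op 10: C3 write [C3 write: already M (modified), no change] -> [I,I,I,M]
Op 11: C3 write [C3 write: already M (modified), no change] -> [I,I,I,M]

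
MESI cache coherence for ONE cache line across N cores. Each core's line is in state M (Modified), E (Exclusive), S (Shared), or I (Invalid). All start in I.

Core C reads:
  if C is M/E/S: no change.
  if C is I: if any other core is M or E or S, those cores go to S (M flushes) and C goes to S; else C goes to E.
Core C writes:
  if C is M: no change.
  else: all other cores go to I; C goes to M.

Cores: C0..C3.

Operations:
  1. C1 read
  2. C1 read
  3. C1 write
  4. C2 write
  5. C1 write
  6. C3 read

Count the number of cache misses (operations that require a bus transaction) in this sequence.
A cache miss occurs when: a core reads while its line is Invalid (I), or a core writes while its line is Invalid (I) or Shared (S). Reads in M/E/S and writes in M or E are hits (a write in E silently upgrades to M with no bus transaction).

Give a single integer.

Answer: 4

Derivation:
Op 1: C1 read [C1 read from I: no other sharers -> C1=E (exclusive)] -> [I,E,I,I] [MISS #1: read from I]
Op 2: C1 read [C1 read: already in E, no change] -> [I,E,I,I] [hit: read from E]
Op 3: C1 write [C1 write: invalidate none -> C1=M] -> [I,M,I,I] [hit: write from E is a silent E->M upgrade, no bus transaction]
Op 4: C2 write [C2 write: invalidate ['C1=M'] -> C2=M] -> [I,I,M,I] [MISS #2: write from I]
Op 5: C1 write [C1 write: invalidate ['C2=M'] -> C1=M] -> [I,M,I,I] [MISS #3: write from I]
Op 6: C3 read [C3 read from I: others=['C1=M'] -> C3=S, others downsized to S] -> [I,S,I,S] [MISS #4: read from I]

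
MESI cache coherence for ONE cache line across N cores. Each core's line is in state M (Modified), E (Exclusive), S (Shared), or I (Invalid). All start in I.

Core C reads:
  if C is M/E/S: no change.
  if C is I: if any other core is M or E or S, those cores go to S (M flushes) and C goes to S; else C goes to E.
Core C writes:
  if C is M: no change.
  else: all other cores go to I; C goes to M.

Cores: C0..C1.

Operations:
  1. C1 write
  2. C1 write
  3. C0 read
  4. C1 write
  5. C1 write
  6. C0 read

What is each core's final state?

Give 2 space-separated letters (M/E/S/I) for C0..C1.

Answer: S S

Derivation:
Op 1: C1 write [C1 write: invalidate none -> C1=M] -> [I,M]
Op 2: C1 write [C1 write: already M (modified), no change] -> [I,M]
Op 3: C0 read [C0 read from I: others=['C1=M'] -> C0=S, others downsized to S] -> [S,S]
Op 4: C1 write [C1 write: invalidate ['C0=S'] -> C1=M] -> [I,M]
Op 5: C1 write [C1 write: already M (modified), no change] -> [I,M]
Op 6: C0 read [C0 read from I: others=['C1=M'] -> C0=S, others downsized to S] -> [S,S]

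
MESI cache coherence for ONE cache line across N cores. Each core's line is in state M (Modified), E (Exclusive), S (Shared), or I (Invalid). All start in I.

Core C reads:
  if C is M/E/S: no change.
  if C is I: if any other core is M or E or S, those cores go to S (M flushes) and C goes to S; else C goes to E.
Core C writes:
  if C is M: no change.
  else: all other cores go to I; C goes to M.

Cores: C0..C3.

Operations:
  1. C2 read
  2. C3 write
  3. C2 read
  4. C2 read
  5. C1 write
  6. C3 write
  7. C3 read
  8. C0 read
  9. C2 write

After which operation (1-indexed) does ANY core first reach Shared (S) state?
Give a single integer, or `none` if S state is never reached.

Op 1: C2 read [C2 read from I: no other sharers -> C2=E (exclusive)] -> [I,I,E,I]
Op 2: C3 write [C3 write: invalidate ['C2=E'] -> C3=M] -> [I,I,I,M]
Op 3: C2 read [C2 read from I: others=['C3=M'] -> C2=S, others downsized to S] -> [I,I,S,S]
  -> First S state at op 3; remaining ops need not be traced.

Answer: 3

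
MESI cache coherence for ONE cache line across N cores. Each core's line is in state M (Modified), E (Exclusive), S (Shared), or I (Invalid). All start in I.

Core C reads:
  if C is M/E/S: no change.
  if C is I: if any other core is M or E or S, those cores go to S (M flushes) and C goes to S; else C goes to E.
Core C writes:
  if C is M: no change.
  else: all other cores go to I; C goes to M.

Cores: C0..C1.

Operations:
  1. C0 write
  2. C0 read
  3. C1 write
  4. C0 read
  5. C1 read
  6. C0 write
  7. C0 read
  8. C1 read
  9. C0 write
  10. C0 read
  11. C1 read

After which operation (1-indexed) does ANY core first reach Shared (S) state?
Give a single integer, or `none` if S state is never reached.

Op 1: C0 write [C0 write: invalidate none -> C0=M] -> [M,I]
Op 2: C0 read [C0 read: already in M, no change] -> [M,I]
Op 3: C1 write [C1 write: invalidate ['C0=M'] -> C1=M] -> [I,M]
Op 4: C0 read [C0 read from I: others=['C1=M'] -> C0=S, others downsized to S] -> [S,S]
  -> First S state at op 4; remaining ops need not be traced.

Answer: 4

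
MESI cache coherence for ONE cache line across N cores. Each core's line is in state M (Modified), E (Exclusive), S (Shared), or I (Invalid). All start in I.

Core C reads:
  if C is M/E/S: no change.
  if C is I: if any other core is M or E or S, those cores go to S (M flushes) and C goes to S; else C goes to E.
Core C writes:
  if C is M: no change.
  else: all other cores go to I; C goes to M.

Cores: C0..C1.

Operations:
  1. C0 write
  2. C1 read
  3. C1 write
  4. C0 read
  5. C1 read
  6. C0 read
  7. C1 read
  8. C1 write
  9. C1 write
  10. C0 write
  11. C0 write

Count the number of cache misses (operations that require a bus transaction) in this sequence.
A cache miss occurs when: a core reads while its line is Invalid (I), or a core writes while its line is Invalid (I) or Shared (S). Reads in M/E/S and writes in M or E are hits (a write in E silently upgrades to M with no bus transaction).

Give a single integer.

Op 1: C0 write [C0 write: invalidate none -> C0=M] -> [M,I] [MISS #1: write from I]
Op 2: C1 read [C1 read from I: others=['C0=M'] -> C1=S, others downsized to S] -> [S,S] [MISS #2: read from I]
Op 3: C1 write [C1 write: invalidate ['C0=S'] -> C1=M] -> [I,M] [MISS #3: write from S]
Op 4: C0 read [C0 read from I: others=['C1=M'] -> C0=S, others downsized to S] -> [S,S] [MISS #4: read from I]
Op 5: C1 read [C1 read: already in S, no change] -> [S,S] [hit: read from S]
Op 6: C0 read [C0 read: already in S, no change] -> [S,S] [hit: read from S]
Op 7: C1 read [C1 read: already in S, no change] -> [S,S] [hit: read from S]
Op 8: C1 write [C1 write: invalidate ['C0=S'] -> C1=M] -> [I,M] [MISS #5: write from S]
Op 9: C1 write [C1 write: already M (modified), no change] -> [I,M] [hit: write from M]
Op 10: C0 write [C0 write: invalidate ['C1=M'] -> C0=M] -> [M,I] [MISS #6: write from I]
Op 11: C0 write [C0 write: already M (modified), no change] -> [M,I] [hit: write from M]

Answer: 6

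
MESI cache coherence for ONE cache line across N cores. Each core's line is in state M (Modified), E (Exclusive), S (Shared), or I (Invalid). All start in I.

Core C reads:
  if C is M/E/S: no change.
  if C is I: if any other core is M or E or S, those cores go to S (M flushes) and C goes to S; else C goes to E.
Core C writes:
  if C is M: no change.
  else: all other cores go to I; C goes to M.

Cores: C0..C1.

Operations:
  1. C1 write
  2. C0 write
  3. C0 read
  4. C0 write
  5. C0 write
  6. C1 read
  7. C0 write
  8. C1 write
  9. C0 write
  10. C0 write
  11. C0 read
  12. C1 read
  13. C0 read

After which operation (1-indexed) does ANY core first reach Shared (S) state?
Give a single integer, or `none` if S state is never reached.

Answer: 6

Derivation:
Op 1: C1 write [C1 write: invalidate none -> C1=M] -> [I,M]
Op 2: C0 write [C0 write: invalidate ['C1=M'] -> C0=M] -> [M,I]
Op 3: C0 read [C0 read: already in M, no change] -> [M,I]
Op 4: C0 write [C0 write: already M (modified), no change] -> [M,I]
Op 5: C0 write [C0 write: already M (modified), no change] -> [M,I]
Op 6: C1 read [C1 read from I: others=['C0=M'] -> C1=S, others downsized to S] -> [S,S]
  -> First S state at op 6; remaining ops need not be traced.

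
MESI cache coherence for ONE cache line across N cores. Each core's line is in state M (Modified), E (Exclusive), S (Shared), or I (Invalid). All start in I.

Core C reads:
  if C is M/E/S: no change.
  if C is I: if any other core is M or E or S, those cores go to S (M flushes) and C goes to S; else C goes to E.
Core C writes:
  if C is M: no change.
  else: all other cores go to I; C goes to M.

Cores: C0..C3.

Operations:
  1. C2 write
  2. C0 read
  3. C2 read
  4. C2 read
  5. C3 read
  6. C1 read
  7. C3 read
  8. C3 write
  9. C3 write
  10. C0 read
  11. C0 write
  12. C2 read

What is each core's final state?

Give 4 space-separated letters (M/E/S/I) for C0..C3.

Answer: S I S I

Derivation:
Op 1: C2 write [C2 write: invalidate none -> C2=M] -> [I,I,M,I]
Op 2: C0 read [C0 read from I: others=['C2=M'] -> C0=S, others downsized to S] -> [S,I,S,I]
Op 3: C2 read [C2 read: already in S, no change] -> [S,I,S,I]
Op 4: C2 read [C2 read: already in S, no change] -> [S,I,S,I]
Op 5: C3 read [C3 read from I: others=['C0=S', 'C2=S'] -> C3=S, others downsized to S] -> [S,I,S,S]
Op 6: C1 read [C1 read from I: others=['C0=S', 'C2=S', 'C3=S'] -> C1=S, others downsized to S] -> [S,S,S,S]
Op 7: C3 read [C3 read: already in S, no change] -> [S,S,S,S]
Op 8: C3 write [C3 write: invalidate ['C0=S', 'C1=S', 'C2=S'] -> C3=M] -> [I,I,I,M]
Op 9: C3 write [C3 write: already M (modified), no change] -> [I,I,I,M]
Op 10: C0 read [C0 read from I: others=['C3=M'] -> C0=S, others downsized to S] -> [S,I,I,S]
Op 11: C0 write [C0 write: invalidate ['C3=S'] -> C0=M] -> [M,I,I,I]
Op 12: C2 read [C2 read from I: others=['C0=M'] -> C2=S, others downsized to S] -> [S,I,S,I]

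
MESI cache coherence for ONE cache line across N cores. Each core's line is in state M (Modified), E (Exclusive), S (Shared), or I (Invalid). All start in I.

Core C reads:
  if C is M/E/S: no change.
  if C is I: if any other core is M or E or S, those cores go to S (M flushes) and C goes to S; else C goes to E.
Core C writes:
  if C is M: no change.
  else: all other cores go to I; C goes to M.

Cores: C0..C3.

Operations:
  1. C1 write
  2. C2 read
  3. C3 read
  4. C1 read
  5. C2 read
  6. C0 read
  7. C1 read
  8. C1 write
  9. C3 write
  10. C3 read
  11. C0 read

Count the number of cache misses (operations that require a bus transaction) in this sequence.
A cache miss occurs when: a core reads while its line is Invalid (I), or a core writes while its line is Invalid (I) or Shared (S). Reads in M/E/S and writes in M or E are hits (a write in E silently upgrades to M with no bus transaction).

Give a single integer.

Answer: 7

Derivation:
Op 1: C1 write [C1 write: invalidate none -> C1=M] -> [I,M,I,I] [MISS #1: write from I]
Op 2: C2 read [C2 read from I: others=['C1=M'] -> C2=S, others downsized to S] -> [I,S,S,I] [MISS #2: read from I]
Op 3: C3 read [C3 read from I: others=['C1=S', 'C2=S'] -> C3=S, others downsized to S] -> [I,S,S,S] [MISS #3: read from I]
Op 4: C1 read [C1 read: already in S, no change] -> [I,S,S,S] [hit: read from S]
Op 5: C2 read [C2 read: already in S, no change] -> [I,S,S,S] [hit: read from S]
Op 6: C0 read [C0 read from I: others=['C1=S', 'C2=S', 'C3=S'] -> C0=S, others downsized to S] -> [S,S,S,S] [MISS #4: read from I]
Op 7: C1 read [C1 read: already in S, no change] -> [S,S,S,S] [hit: read from S]
Op 8: C1 write [C1 write: invalidate ['C0=S', 'C2=S', 'C3=S'] -> C1=M] -> [I,M,I,I] [MISS #5: write from S]
Op 9: C3 write [C3 write: invalidate ['C1=M'] -> C3=M] -> [I,I,I,M] [MISS #6: write from I]
Op 10: C3 read [C3 read: already in M, no change] -> [I,I,I,M] [hit: read from M]
Op 11: C0 read [C0 read from I: others=['C3=M'] -> C0=S, others downsized to S] -> [S,I,I,S] [MISS #7: read from I]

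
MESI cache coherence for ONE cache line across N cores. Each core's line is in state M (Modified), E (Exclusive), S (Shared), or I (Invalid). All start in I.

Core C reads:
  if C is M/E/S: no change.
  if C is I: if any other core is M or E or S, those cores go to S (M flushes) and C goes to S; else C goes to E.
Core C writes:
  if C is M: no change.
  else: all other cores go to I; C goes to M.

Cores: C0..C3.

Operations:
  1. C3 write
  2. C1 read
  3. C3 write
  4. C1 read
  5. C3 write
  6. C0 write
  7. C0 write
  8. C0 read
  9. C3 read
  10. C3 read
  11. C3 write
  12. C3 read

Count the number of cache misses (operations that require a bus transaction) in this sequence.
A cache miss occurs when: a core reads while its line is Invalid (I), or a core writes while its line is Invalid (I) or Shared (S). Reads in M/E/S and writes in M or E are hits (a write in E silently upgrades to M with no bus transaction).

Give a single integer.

Op 1: C3 write [C3 write: invalidate none -> C3=M] -> [I,I,I,M] [MISS #1: write from I]
Op 2: C1 read [C1 read from I: others=['C3=M'] -> C1=S, others downsized to S] -> [I,S,I,S] [MISS #2: read from I]
Op 3: C3 write [C3 write: invalidate ['C1=S'] -> C3=M] -> [I,I,I,M] [MISS #3: write from S]
Op 4: C1 read [C1 read from I: others=['C3=M'] -> C1=S, others downsized to S] -> [I,S,I,S] [MISS #4: read from I]
Op 5: C3 write [C3 write: invalidate ['C1=S'] -> C3=M] -> [I,I,I,M] [MISS #5: write from S]
Op 6: C0 write [C0 write: invalidate ['C3=M'] -> C0=M] -> [M,I,I,I] [MISS #6: write from I]
Op 7: C0 write [C0 write: already M (modified), no change] -> [M,I,I,I] [hit: write from M]
Op 8: C0 read [C0 read: already in M, no change] -> [M,I,I,I] [hit: read from M]
Op 9: C3 read [C3 read from I: others=['C0=M'] -> C3=S, others downsized to S] -> [S,I,I,S] [MISS #7: read from I]
Op 10: C3 read [C3 read: already in S, no change] -> [S,I,I,S] [hit: read from S]
Op 11: C3 write [C3 write: invalidate ['C0=S'] -> C3=M] -> [I,I,I,M] [MISS #8: write from S]
Op 12: C3 read [C3 read: already in M, no change] -> [I,I,I,M] [hit: read from M]

Answer: 8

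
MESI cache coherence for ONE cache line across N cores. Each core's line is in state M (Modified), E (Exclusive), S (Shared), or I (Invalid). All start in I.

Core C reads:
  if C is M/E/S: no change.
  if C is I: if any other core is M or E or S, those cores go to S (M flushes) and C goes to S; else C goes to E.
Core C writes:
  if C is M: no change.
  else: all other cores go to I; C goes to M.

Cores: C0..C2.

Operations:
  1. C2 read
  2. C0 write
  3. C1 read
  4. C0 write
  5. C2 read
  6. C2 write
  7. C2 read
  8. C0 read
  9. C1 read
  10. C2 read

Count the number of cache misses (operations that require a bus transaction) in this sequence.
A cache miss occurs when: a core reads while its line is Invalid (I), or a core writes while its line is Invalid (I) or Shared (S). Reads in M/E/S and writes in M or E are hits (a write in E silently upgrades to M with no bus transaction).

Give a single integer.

Op 1: C2 read [C2 read from I: no other sharers -> C2=E (exclusive)] -> [I,I,E] [MISS #1: read from I]
Op 2: C0 write [C0 write: invalidate ['C2=E'] -> C0=M] -> [M,I,I] [MISS #2: write from I]
Op 3: C1 read [C1 read from I: others=['C0=M'] -> C1=S, others downsized to S] -> [S,S,I] [MISS #3: read from I]
Op 4: C0 write [C0 write: invalidate ['C1=S'] -> C0=M] -> [M,I,I] [MISS #4: write from S]
Op 5: C2 read [C2 read from I: others=['C0=M'] -> C2=S, others downsized to S] -> [S,I,S] [MISS #5: read from I]
Op 6: C2 write [C2 write: invalidate ['C0=S'] -> C2=M] -> [I,I,M] [MISS #6: write from S]
Op 7: C2 read [C2 read: already in M, no change] -> [I,I,M] [hit: read from M]
Op 8: C0 read [C0 read from I: others=['C2=M'] -> C0=S, others downsized to S] -> [S,I,S] [MISS #7: read from I]
Op 9: C1 read [C1 read from I: others=['C0=S', 'C2=S'] -> C1=S, others downsized to S] -> [S,S,S] [MISS #8: read from I]
Op 10: C2 read [C2 read: already in S, no change] -> [S,S,S] [hit: read from S]

Answer: 8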